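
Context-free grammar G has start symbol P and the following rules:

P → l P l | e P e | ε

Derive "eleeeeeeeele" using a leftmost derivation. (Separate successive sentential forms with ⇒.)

P ⇒ ePe   [P → e P e]
ePe ⇒ elPle   [P → l P l]
elPle ⇒ elePele   [P → e P e]
elePele ⇒ eleePeele   [P → e P e]
eleePeele ⇒ eleeePeeele   [P → e P e]
eleeePeeele ⇒ eleeeePeeeele   [P → e P e]
eleeeePeeeele ⇒ eleeeeeeeele   [P → ε]

P ⇒ ePe ⇒ elPle ⇒ elePele ⇒ eleePeele ⇒ eleeePeeele ⇒ eleeeePeeeele ⇒ eleeeeeeeele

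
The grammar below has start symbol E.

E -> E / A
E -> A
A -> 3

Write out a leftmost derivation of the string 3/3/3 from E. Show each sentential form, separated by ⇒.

E⇒E/A⇒E/A/A⇒A/A/A⇒3/A/A⇒3/3/A⇒3/3/3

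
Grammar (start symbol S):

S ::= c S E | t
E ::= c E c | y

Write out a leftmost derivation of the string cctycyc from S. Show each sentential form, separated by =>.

S => cSE   [S ::= c S E]
cSE => ccSEE   [S ::= c S E]
ccSEE => cctEE   [S ::= t]
cctEE => cctyE   [E ::= y]
cctyE => cctycEc   [E ::= c E c]
cctycEc => cctycyc   [E ::= y]

S => cSE => ccSEE => cctEE => cctyE => cctycEc => cctycyc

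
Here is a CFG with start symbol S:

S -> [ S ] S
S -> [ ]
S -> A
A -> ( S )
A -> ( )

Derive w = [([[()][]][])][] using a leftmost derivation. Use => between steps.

S => [S]S => [A]S => [(S)]S => [([S]S)]S => [([[S]S]S)]S => [([[A]S]S)]S => [([[()]S]S)]S => [([[()][]]S)]S => [([[()][]][])]S => [([[()][]][])][]

S => [S]S   [S -> [ S ] S]
[S]S => [A]S   [S -> A]
[A]S => [(S)]S   [A -> ( S )]
[(S)]S => [([S]S)]S   [S -> [ S ] S]
[([S]S)]S => [([[S]S]S)]S   [S -> [ S ] S]
[([[S]S]S)]S => [([[A]S]S)]S   [S -> A]
[([[A]S]S)]S => [([[()]S]S)]S   [A -> ( )]
[([[()]S]S)]S => [([[()][]]S)]S   [S -> [ ]]
[([[()][]]S)]S => [([[()][]][])]S   [S -> [ ]]
[([[()][]][])]S => [([[()][]][])][]   [S -> [ ]]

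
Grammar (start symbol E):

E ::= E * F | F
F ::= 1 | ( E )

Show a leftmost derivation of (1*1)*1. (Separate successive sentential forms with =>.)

E => E*F   [E ::= E * F]
E*F => F*F   [E ::= F]
F*F => (E)*F   [F ::= ( E )]
(E)*F => (E*F)*F   [E ::= E * F]
(E*F)*F => (F*F)*F   [E ::= F]
(F*F)*F => (1*F)*F   [F ::= 1]
(1*F)*F => (1*1)*F   [F ::= 1]
(1*1)*F => (1*1)*1   [F ::= 1]

E => E*F => F*F => (E)*F => (E*F)*F => (F*F)*F => (1*F)*F => (1*1)*F => (1*1)*1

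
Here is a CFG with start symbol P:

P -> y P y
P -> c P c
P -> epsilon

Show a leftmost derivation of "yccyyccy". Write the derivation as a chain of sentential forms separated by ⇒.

P ⇒ yPy ⇒ ycPcy ⇒ yccPccy ⇒ yccyPyccy ⇒ yccyyccy

P ⇒ yPy   [P -> y P y]
yPy ⇒ ycPcy   [P -> c P c]
ycPcy ⇒ yccPccy   [P -> c P c]
yccPccy ⇒ yccyPyccy   [P -> y P y]
yccyPyccy ⇒ yccyyccy   [P -> epsilon]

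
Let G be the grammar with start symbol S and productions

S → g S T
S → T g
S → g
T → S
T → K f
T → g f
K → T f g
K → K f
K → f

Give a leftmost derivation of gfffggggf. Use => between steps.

S => gST => gTgT => gKfgT => gKffgT => gfffgT => gfffgS => gfffggST => gfffgggT => gfffggggf

S => gST   [S → g S T]
gST => gTgT   [S → T g]
gTgT => gKfgT   [T → K f]
gKfgT => gKffgT   [K → K f]
gKffgT => gfffgT   [K → f]
gfffgT => gfffgS   [T → S]
gfffgS => gfffggST   [S → g S T]
gfffggST => gfffgggT   [S → g]
gfffgggT => gfffggggf   [T → g f]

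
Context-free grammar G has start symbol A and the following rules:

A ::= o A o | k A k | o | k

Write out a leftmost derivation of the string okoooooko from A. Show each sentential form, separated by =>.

A => oAo => okAko => okoAoko => okooAooko => okoooooko

A => oAo   [A ::= o A o]
oAo => okAko   [A ::= k A k]
okAko => okoAoko   [A ::= o A o]
okoAoko => okooAooko   [A ::= o A o]
okooAooko => okoooooko   [A ::= o]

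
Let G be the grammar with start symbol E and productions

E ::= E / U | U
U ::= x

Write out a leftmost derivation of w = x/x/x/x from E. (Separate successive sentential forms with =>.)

E => E/U => E/U/U => E/U/U/U => U/U/U/U => x/U/U/U => x/x/U/U => x/x/x/U => x/x/x/x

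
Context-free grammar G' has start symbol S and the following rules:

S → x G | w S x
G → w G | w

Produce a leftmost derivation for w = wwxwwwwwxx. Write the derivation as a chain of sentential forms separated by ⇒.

S ⇒ wSx   [S → w S x]
wSx ⇒ wwSxx   [S → w S x]
wwSxx ⇒ wwxGxx   [S → x G]
wwxGxx ⇒ wwxwGxx   [G → w G]
wwxwGxx ⇒ wwxwwGxx   [G → w G]
wwxwwGxx ⇒ wwxwwwGxx   [G → w G]
wwxwwwGxx ⇒ wwxwwwwGxx   [G → w G]
wwxwwwwGxx ⇒ wwxwwwwwxx   [G → w]

S ⇒ wSx ⇒ wwSxx ⇒ wwxGxx ⇒ wwxwGxx ⇒ wwxwwGxx ⇒ wwxwwwGxx ⇒ wwxwwwwGxx ⇒ wwxwwwwwxx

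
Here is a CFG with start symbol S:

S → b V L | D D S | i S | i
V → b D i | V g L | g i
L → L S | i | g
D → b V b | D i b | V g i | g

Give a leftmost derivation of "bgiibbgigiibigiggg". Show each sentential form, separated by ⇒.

S⇒bVL⇒bgiL⇒bgiLS⇒bgiiS⇒bgiibVL⇒bgiibVgLL⇒bgiibVgLgLL⇒bgiibbDigLgLL⇒bgiibbDibigLgLL⇒bgiibbVgiibigLgLL⇒bgiibbgigiibigLgLL⇒bgiibbgigiibigigLL⇒bgiibbgigiibigiggL⇒bgiibbgigiibigiggg

S ⇒ bVL   [S → b V L]
bVL ⇒ bgiL   [V → g i]
bgiL ⇒ bgiLS   [L → L S]
bgiLS ⇒ bgiiS   [L → i]
bgiiS ⇒ bgiibVL   [S → b V L]
bgiibVL ⇒ bgiibVgLL   [V → V g L]
bgiibVgLL ⇒ bgiibVgLgLL   [V → V g L]
bgiibVgLgLL ⇒ bgiibbDigLgLL   [V → b D i]
bgiibbDigLgLL ⇒ bgiibbDibigLgLL   [D → D i b]
bgiibbDibigLgLL ⇒ bgiibbVgiibigLgLL   [D → V g i]
bgiibbVgiibigLgLL ⇒ bgiibbgigiibigLgLL   [V → g i]
bgiibbgigiibigLgLL ⇒ bgiibbgigiibigigLL   [L → i]
bgiibbgigiibigigLL ⇒ bgiibbgigiibigiggL   [L → g]
bgiibbgigiibigiggL ⇒ bgiibbgigiibigiggg   [L → g]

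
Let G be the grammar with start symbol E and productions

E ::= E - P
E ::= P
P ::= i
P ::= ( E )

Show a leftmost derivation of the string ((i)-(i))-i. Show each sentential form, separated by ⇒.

E ⇒ E-P ⇒ P-P ⇒ (E)-P ⇒ (E-P)-P ⇒ (P-P)-P ⇒ ((E)-P)-P ⇒ ((P)-P)-P ⇒ ((i)-P)-P ⇒ ((i)-(E))-P ⇒ ((i)-(P))-P ⇒ ((i)-(i))-P ⇒ ((i)-(i))-i

E ⇒ E-P   [E ::= E - P]
E-P ⇒ P-P   [E ::= P]
P-P ⇒ (E)-P   [P ::= ( E )]
(E)-P ⇒ (E-P)-P   [E ::= E - P]
(E-P)-P ⇒ (P-P)-P   [E ::= P]
(P-P)-P ⇒ ((E)-P)-P   [P ::= ( E )]
((E)-P)-P ⇒ ((P)-P)-P   [E ::= P]
((P)-P)-P ⇒ ((i)-P)-P   [P ::= i]
((i)-P)-P ⇒ ((i)-(E))-P   [P ::= ( E )]
((i)-(E))-P ⇒ ((i)-(P))-P   [E ::= P]
((i)-(P))-P ⇒ ((i)-(i))-P   [P ::= i]
((i)-(i))-P ⇒ ((i)-(i))-i   [P ::= i]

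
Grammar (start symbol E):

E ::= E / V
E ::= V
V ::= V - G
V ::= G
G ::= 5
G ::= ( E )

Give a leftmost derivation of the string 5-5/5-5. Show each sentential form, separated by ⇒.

E⇒E/V⇒V/V⇒V-G/V⇒G-G/V⇒5-G/V⇒5-5/V⇒5-5/V-G⇒5-5/G-G⇒5-5/5-G⇒5-5/5-5

E ⇒ E/V   [E ::= E / V]
E/V ⇒ V/V   [E ::= V]
V/V ⇒ V-G/V   [V ::= V - G]
V-G/V ⇒ G-G/V   [V ::= G]
G-G/V ⇒ 5-G/V   [G ::= 5]
5-G/V ⇒ 5-5/V   [G ::= 5]
5-5/V ⇒ 5-5/V-G   [V ::= V - G]
5-5/V-G ⇒ 5-5/G-G   [V ::= G]
5-5/G-G ⇒ 5-5/5-G   [G ::= 5]
5-5/5-G ⇒ 5-5/5-5   [G ::= 5]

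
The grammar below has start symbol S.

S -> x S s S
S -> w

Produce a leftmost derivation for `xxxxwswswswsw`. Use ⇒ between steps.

S ⇒ xSsS ⇒ xxSsSsS ⇒ xxxSsSsSsS ⇒ xxxxSsSsSsSsS ⇒ xxxxwsSsSsSsS ⇒ xxxxwswsSsSsS ⇒ xxxxwswswsSsS ⇒ xxxxwswswswsS ⇒ xxxxwswswswsw

S ⇒ xSsS   [S -> x S s S]
xSsS ⇒ xxSsSsS   [S -> x S s S]
xxSsSsS ⇒ xxxSsSsSsS   [S -> x S s S]
xxxSsSsSsS ⇒ xxxxSsSsSsSsS   [S -> x S s S]
xxxxSsSsSsSsS ⇒ xxxxwsSsSsSsS   [S -> w]
xxxxwsSsSsSsS ⇒ xxxxwswsSsSsS   [S -> w]
xxxxwswsSsSsS ⇒ xxxxwswswsSsS   [S -> w]
xxxxwswswsSsS ⇒ xxxxwswswswsS   [S -> w]
xxxxwswswswsS ⇒ xxxxwswswswsw   [S -> w]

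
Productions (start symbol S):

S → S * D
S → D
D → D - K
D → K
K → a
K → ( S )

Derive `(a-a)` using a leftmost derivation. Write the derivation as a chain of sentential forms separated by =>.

S=>D=>K=>(S)=>(D)=>(D-K)=>(K-K)=>(a-K)=>(a-a)

S => D   [S → D]
D => K   [D → K]
K => (S)   [K → ( S )]
(S) => (D)   [S → D]
(D) => (D-K)   [D → D - K]
(D-K) => (K-K)   [D → K]
(K-K) => (a-K)   [K → a]
(a-K) => (a-a)   [K → a]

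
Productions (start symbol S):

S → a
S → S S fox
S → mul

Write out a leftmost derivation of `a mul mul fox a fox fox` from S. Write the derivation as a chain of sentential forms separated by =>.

S => S S fox => a S fox => a S S fox fox => a S S fox S fox fox => a mul S fox S fox fox => a mul mul fox S fox fox => a mul mul fox a fox fox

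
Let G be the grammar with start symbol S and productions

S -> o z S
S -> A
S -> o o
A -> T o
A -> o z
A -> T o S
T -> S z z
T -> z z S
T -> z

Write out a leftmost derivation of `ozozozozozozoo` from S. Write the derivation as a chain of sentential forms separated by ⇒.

S ⇒ ozS   [S -> o z S]
ozS ⇒ ozozS   [S -> o z S]
ozozS ⇒ ozozozS   [S -> o z S]
ozozozS ⇒ ozozozozS   [S -> o z S]
ozozozozS ⇒ ozozozozozS   [S -> o z S]
ozozozozozS ⇒ ozozozozozozS   [S -> o z S]
ozozozozozozS ⇒ ozozozozozozoo   [S -> o o]

S ⇒ ozS ⇒ ozozS ⇒ ozozozS ⇒ ozozozozS ⇒ ozozozozozS ⇒ ozozozozozozS ⇒ ozozozozozozoo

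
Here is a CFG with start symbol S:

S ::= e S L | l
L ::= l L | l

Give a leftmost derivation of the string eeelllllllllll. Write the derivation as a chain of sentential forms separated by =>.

S => eSL => eeSLL => eeeSLLL => eeelLLL => eeellLL => eeelllLL => eeellllLL => eeelllllLL => eeellllllLL => eeelllllllLL => eeellllllllLL => eeelllllllllLL => eeellllllllllL => eeelllllllllll

S => eSL   [S ::= e S L]
eSL => eeSLL   [S ::= e S L]
eeSLL => eeeSLLL   [S ::= e S L]
eeeSLLL => eeelLLL   [S ::= l]
eeelLLL => eeellLL   [L ::= l]
eeellLL => eeelllLL   [L ::= l L]
eeelllLL => eeellllLL   [L ::= l L]
eeellllLL => eeelllllLL   [L ::= l L]
eeelllllLL => eeellllllLL   [L ::= l L]
eeellllllLL => eeelllllllLL   [L ::= l L]
eeelllllllLL => eeellllllllLL   [L ::= l L]
eeellllllllLL => eeelllllllllLL   [L ::= l L]
eeelllllllllLL => eeellllllllllL   [L ::= l]
eeellllllllllL => eeelllllllllll   [L ::= l]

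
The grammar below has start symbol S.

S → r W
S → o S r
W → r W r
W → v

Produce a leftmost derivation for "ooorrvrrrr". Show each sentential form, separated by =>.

S=>oSr=>ooSrr=>oooSrrr=>ooorWrrr=>ooorrWrrrr=>ooorrvrrrr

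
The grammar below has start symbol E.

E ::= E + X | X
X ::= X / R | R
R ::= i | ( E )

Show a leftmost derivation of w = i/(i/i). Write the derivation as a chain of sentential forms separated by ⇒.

E ⇒ X   [E ::= X]
X ⇒ X/R   [X ::= X / R]
X/R ⇒ R/R   [X ::= R]
R/R ⇒ i/R   [R ::= i]
i/R ⇒ i/(E)   [R ::= ( E )]
i/(E) ⇒ i/(X)   [E ::= X]
i/(X) ⇒ i/(X/R)   [X ::= X / R]
i/(X/R) ⇒ i/(R/R)   [X ::= R]
i/(R/R) ⇒ i/(i/R)   [R ::= i]
i/(i/R) ⇒ i/(i/i)   [R ::= i]

E ⇒ X ⇒ X/R ⇒ R/R ⇒ i/R ⇒ i/(E) ⇒ i/(X) ⇒ i/(X/R) ⇒ i/(R/R) ⇒ i/(i/R) ⇒ i/(i/i)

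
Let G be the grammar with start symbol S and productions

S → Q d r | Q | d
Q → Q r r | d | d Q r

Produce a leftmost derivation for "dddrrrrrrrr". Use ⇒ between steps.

S ⇒ Q ⇒ dQr ⇒ dQrrr ⇒ ddQrrrr ⇒ ddQrrrrrr ⇒ ddQrrrrrrrr ⇒ dddrrrrrrrr

S ⇒ Q   [S → Q]
Q ⇒ dQr   [Q → d Q r]
dQr ⇒ dQrrr   [Q → Q r r]
dQrrr ⇒ ddQrrrr   [Q → d Q r]
ddQrrrr ⇒ ddQrrrrrr   [Q → Q r r]
ddQrrrrrr ⇒ ddQrrrrrrrr   [Q → Q r r]
ddQrrrrrrrr ⇒ dddrrrrrrrr   [Q → d]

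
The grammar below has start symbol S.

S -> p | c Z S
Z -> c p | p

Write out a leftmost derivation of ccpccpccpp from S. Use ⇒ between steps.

S ⇒ cZS ⇒ ccpS ⇒ ccpcZS ⇒ ccpccpS ⇒ ccpccpcZS ⇒ ccpccpccpS ⇒ ccpccpccpp

S ⇒ cZS   [S -> c Z S]
cZS ⇒ ccpS   [Z -> c p]
ccpS ⇒ ccpcZS   [S -> c Z S]
ccpcZS ⇒ ccpccpS   [Z -> c p]
ccpccpS ⇒ ccpccpcZS   [S -> c Z S]
ccpccpcZS ⇒ ccpccpccpS   [Z -> c p]
ccpccpccpS ⇒ ccpccpccpp   [S -> p]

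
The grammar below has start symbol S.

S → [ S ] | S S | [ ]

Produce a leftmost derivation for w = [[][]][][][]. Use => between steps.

S => SS => SSS => SSSS => [S]SSS => [SS]SSS => [[]S]SSS => [[][]]SSS => [[][]][]SS => [[][]][][]S => [[][]][][][]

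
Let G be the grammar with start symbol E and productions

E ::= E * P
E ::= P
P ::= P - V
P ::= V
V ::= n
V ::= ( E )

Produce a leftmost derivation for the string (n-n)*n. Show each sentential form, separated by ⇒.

E ⇒ E*P ⇒ P*P ⇒ V*P ⇒ (E)*P ⇒ (P)*P ⇒ (P-V)*P ⇒ (V-V)*P ⇒ (n-V)*P ⇒ (n-n)*P ⇒ (n-n)*V ⇒ (n-n)*n

E ⇒ E*P   [E ::= E * P]
E*P ⇒ P*P   [E ::= P]
P*P ⇒ V*P   [P ::= V]
V*P ⇒ (E)*P   [V ::= ( E )]
(E)*P ⇒ (P)*P   [E ::= P]
(P)*P ⇒ (P-V)*P   [P ::= P - V]
(P-V)*P ⇒ (V-V)*P   [P ::= V]
(V-V)*P ⇒ (n-V)*P   [V ::= n]
(n-V)*P ⇒ (n-n)*P   [V ::= n]
(n-n)*P ⇒ (n-n)*V   [P ::= V]
(n-n)*V ⇒ (n-n)*n   [V ::= n]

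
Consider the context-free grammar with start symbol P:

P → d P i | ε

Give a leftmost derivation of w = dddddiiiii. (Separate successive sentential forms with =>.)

P=>dPi=>ddPii=>dddPiii=>ddddPiiii=>dddddPiiiii=>dddddiiiii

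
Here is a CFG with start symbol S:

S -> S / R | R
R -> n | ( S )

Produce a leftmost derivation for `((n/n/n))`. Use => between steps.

S => R => (S) => (R) => ((S)) => ((S/R)) => ((S/R/R)) => ((R/R/R)) => ((n/R/R)) => ((n/n/R)) => ((n/n/n))

S => R   [S -> R]
R => (S)   [R -> ( S )]
(S) => (R)   [S -> R]
(R) => ((S))   [R -> ( S )]
((S)) => ((S/R))   [S -> S / R]
((S/R)) => ((S/R/R))   [S -> S / R]
((S/R/R)) => ((R/R/R))   [S -> R]
((R/R/R)) => ((n/R/R))   [R -> n]
((n/R/R)) => ((n/n/R))   [R -> n]
((n/n/R)) => ((n/n/n))   [R -> n]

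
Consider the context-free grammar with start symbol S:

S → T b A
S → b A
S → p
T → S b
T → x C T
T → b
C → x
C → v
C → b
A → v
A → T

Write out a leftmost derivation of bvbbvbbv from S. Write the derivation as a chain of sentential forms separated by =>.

S=>TbA=>SbbA=>TbAbbA=>SbbAbbA=>bAbbAbbA=>bvbbAbbA=>bvbbvbbA=>bvbbvbbv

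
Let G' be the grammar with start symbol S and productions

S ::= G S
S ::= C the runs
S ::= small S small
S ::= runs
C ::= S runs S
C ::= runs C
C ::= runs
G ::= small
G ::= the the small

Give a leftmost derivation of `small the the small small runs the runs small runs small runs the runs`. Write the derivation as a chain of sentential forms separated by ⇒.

S ⇒ G S   [S ::= G S]
G S ⇒ small S   [G ::= small]
small S ⇒ small G S   [S ::= G S]
small G S ⇒ small the the small S   [G ::= the the small]
small the the small S ⇒ small the the small C the runs   [S ::= C the runs]
small the the small C the runs ⇒ small the the small S runs S the runs   [C ::= S runs S]
small the the small S runs S the runs ⇒ small the the small small S small runs S the runs   [S ::= small S small]
small the the small small S small runs S the runs ⇒ small the the small small C the runs small runs S the runs   [S ::= C the runs]
small the the small small C the runs small runs S the runs ⇒ small the the small small runs the runs small runs S the runs   [C ::= runs]
small the the small small runs the runs small runs S the runs ⇒ small the the small small runs the runs small runs G S the runs   [S ::= G S]
small the the small small runs the runs small runs G S the runs ⇒ small the the small small runs the runs small runs small S the runs   [G ::= small]
small the the small small runs the runs small runs small S the runs ⇒ small the the small small runs the runs small runs small runs the runs   [S ::= runs]

S ⇒ G S ⇒ small S ⇒ small G S ⇒ small the the small S ⇒ small the the small C the runs ⇒ small the the small S runs S the runs ⇒ small the the small small S small runs S the runs ⇒ small the the small small C the runs small runs S the runs ⇒ small the the small small runs the runs small runs S the runs ⇒ small the the small small runs the runs small runs G S the runs ⇒ small the the small small runs the runs small runs small S the runs ⇒ small the the small small runs the runs small runs small runs the runs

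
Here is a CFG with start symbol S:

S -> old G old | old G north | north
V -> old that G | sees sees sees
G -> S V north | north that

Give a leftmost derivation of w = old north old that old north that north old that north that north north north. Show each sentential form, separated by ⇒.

S ⇒ old G north ⇒ old S V north north ⇒ old north V north north ⇒ old north old that G north north ⇒ old north old that S V north north north ⇒ old north old that old G north V north north north ⇒ old north old that old north that north V north north north ⇒ old north old that old north that north old that G north north north ⇒ old north old that old north that north old that north that north north north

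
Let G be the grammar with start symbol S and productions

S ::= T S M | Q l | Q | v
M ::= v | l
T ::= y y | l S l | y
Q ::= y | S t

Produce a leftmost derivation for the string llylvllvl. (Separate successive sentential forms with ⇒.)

S ⇒ TSM   [S ::= T S M]
TSM ⇒ lSlSM   [T ::= l S l]
lSlSM ⇒ lTSMlSM   [S ::= T S M]
lTSMlSM ⇒ llSlSMlSM   [T ::= l S l]
llSlSMlSM ⇒ llQlSMlSM   [S ::= Q]
llQlSMlSM ⇒ llylSMlSM   [Q ::= y]
llylSMlSM ⇒ llylvMlSM   [S ::= v]
llylvMlSM ⇒ llylvllSM   [M ::= l]
llylvllSM ⇒ llylvllvM   [S ::= v]
llylvllvM ⇒ llylvllvl   [M ::= l]

S ⇒ TSM ⇒ lSlSM ⇒ lTSMlSM ⇒ llSlSMlSM ⇒ llQlSMlSM ⇒ llylSMlSM ⇒ llylvMlSM ⇒ llylvllSM ⇒ llylvllvM ⇒ llylvllvl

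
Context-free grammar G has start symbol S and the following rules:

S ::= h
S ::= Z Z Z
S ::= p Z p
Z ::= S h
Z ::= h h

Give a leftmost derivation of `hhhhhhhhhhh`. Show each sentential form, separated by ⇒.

S⇒ZZZ⇒ShZZ⇒hhZZ⇒hhShZ⇒hhZZZhZ⇒hhShZZhZ⇒hhhhZZhZ⇒hhhhhhZhZ⇒hhhhhhhhhZ⇒hhhhhhhhhhh

S ⇒ ZZZ   [S ::= Z Z Z]
ZZZ ⇒ ShZZ   [Z ::= S h]
ShZZ ⇒ hhZZ   [S ::= h]
hhZZ ⇒ hhShZ   [Z ::= S h]
hhShZ ⇒ hhZZZhZ   [S ::= Z Z Z]
hhZZZhZ ⇒ hhShZZhZ   [Z ::= S h]
hhShZZhZ ⇒ hhhhZZhZ   [S ::= h]
hhhhZZhZ ⇒ hhhhhhZhZ   [Z ::= h h]
hhhhhhZhZ ⇒ hhhhhhhhhZ   [Z ::= h h]
hhhhhhhhhZ ⇒ hhhhhhhhhhh   [Z ::= h h]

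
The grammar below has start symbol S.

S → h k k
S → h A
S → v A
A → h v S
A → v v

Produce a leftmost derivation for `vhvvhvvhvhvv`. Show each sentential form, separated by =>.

S=>vA=>vhvS=>vhvvA=>vhvvhvS=>vhvvhvvA=>vhvvhvvhvS=>vhvvhvvhvhA=>vhvvhvvhvhvv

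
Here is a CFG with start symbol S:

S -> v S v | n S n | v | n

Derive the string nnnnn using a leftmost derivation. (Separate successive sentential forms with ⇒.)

S ⇒ nSn ⇒ nnSnn ⇒ nnnnn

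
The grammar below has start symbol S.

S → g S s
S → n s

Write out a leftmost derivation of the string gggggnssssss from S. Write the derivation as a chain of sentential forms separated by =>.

S => gSs => ggSss => gggSsss => ggggSssss => gggggSsssss => gggggnssssss

S => gSs   [S → g S s]
gSs => ggSss   [S → g S s]
ggSss => gggSsss   [S → g S s]
gggSsss => ggggSssss   [S → g S s]
ggggSssss => gggggSsssss   [S → g S s]
gggggSsssss => gggggnssssss   [S → n s]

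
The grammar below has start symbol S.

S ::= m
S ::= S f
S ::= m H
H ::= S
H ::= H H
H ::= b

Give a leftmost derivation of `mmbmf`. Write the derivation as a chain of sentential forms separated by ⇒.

S ⇒ Sf   [S ::= S f]
Sf ⇒ mHf   [S ::= m H]
mHf ⇒ mSf   [H ::= S]
mSf ⇒ mmHf   [S ::= m H]
mmHf ⇒ mmHHf   [H ::= H H]
mmHHf ⇒ mmbHf   [H ::= b]
mmbHf ⇒ mmbSf   [H ::= S]
mmbSf ⇒ mmbmf   [S ::= m]

S ⇒ Sf ⇒ mHf ⇒ mSf ⇒ mmHf ⇒ mmHHf ⇒ mmbHf ⇒ mmbSf ⇒ mmbmf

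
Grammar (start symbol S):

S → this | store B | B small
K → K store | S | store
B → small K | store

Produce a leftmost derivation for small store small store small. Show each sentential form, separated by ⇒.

S ⇒ B small ⇒ small K small ⇒ small S small ⇒ small store B small ⇒ small store small K small ⇒ small store small store small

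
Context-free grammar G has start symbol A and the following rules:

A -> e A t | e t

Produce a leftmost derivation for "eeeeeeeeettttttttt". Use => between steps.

A=>eAt=>eeAtt=>eeeAttt=>eeeeAtttt=>eeeeeAttttt=>eeeeeeAtttttt=>eeeeeeeAttttttt=>eeeeeeeeAtttttttt=>eeeeeeeeettttttttt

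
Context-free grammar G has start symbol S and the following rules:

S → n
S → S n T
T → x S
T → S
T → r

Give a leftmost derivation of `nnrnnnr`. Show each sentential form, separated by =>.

S => SnT   [S → S n T]
SnT => SnTnT   [S → S n T]
SnTnT => nnTnT   [S → n]
nnTnT => nnrnT   [T → r]
nnrnT => nnrnS   [T → S]
nnrnS => nnrnSnT   [S → S n T]
nnrnSnT => nnrnnnT   [S → n]
nnrnnnT => nnrnnnr   [T → r]

S => SnT => SnTnT => nnTnT => nnrnT => nnrnS => nnrnSnT => nnrnnnT => nnrnnnr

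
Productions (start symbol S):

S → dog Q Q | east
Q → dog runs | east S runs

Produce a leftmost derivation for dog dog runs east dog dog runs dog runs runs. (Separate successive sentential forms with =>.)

S => dog Q Q => dog dog runs Q => dog dog runs east S runs => dog dog runs east dog Q Q runs => dog dog runs east dog dog runs Q runs => dog dog runs east dog dog runs dog runs runs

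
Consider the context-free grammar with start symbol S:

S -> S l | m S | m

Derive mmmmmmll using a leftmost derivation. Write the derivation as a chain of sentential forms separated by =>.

S => mS   [S -> m S]
mS => mSl   [S -> S l]
mSl => mmSl   [S -> m S]
mmSl => mmmSl   [S -> m S]
mmmSl => mmmmSl   [S -> m S]
mmmmSl => mmmmSll   [S -> S l]
mmmmSll => mmmmmSll   [S -> m S]
mmmmmSll => mmmmmmll   [S -> m]

S => mS => mSl => mmSl => mmmSl => mmmmSl => mmmmSll => mmmmmSll => mmmmmmll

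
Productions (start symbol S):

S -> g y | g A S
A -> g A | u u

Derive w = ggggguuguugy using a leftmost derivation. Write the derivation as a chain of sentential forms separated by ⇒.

S ⇒ gAS ⇒ ggAS ⇒ gggAS ⇒ ggggAS ⇒ gggggAS ⇒ ggggguuS ⇒ ggggguugAS ⇒ ggggguuguuS ⇒ ggggguuguugy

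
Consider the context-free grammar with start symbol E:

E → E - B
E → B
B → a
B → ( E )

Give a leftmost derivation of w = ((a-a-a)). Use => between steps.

E => B => (E) => (B) => ((E)) => ((E-B)) => ((E-B-B)) => ((B-B-B)) => ((a-B-B)) => ((a-a-B)) => ((a-a-a))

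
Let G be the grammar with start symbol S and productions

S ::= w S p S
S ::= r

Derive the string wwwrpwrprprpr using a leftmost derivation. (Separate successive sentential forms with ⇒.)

S⇒wSpS⇒wwSpSpS⇒wwwSpSpSpS⇒wwwrpSpSpS⇒wwwrpwSpSpSpS⇒wwwrpwrpSpSpS⇒wwwrpwrprpSpS⇒wwwrpwrprprpS⇒wwwrpwrprprpr

S ⇒ wSpS   [S ::= w S p S]
wSpS ⇒ wwSpSpS   [S ::= w S p S]
wwSpSpS ⇒ wwwSpSpSpS   [S ::= w S p S]
wwwSpSpSpS ⇒ wwwrpSpSpS   [S ::= r]
wwwrpSpSpS ⇒ wwwrpwSpSpSpS   [S ::= w S p S]
wwwrpwSpSpSpS ⇒ wwwrpwrpSpSpS   [S ::= r]
wwwrpwrpSpSpS ⇒ wwwrpwrprpSpS   [S ::= r]
wwwrpwrprpSpS ⇒ wwwrpwrprprpS   [S ::= r]
wwwrpwrprprpS ⇒ wwwrpwrprprpr   [S ::= r]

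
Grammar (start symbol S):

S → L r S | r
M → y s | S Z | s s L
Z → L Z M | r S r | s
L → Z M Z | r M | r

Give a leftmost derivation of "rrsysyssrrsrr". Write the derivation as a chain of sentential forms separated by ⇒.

S ⇒ LrS   [S → L r S]
LrS ⇒ rMrS   [L → r M]
rMrS ⇒ rSZrS   [M → S Z]
rSZrS ⇒ rLrSZrS   [S → L r S]
rLrSZrS ⇒ rZMZrSZrS   [L → Z M Z]
rZMZrSZrS ⇒ rLZMMZrSZrS   [Z → L Z M]
rLZMMZrSZrS ⇒ rrZMMZrSZrS   [L → r]
rrZMMZrSZrS ⇒ rrsMMZrSZrS   [Z → s]
rrsMMZrSZrS ⇒ rrsysMZrSZrS   [M → y s]
rrsysMZrSZrS ⇒ rrsysysZrSZrS   [M → y s]
rrsysysZrSZrS ⇒ rrsysyssrSZrS   [Z → s]
rrsysyssrSZrS ⇒ rrsysyssrrZrS   [S → r]
rrsysyssrrZrS ⇒ rrsysyssrrsrS   [Z → s]
rrsysyssrrsrS ⇒ rrsysyssrrsrr   [S → r]

S ⇒ LrS ⇒ rMrS ⇒ rSZrS ⇒ rLrSZrS ⇒ rZMZrSZrS ⇒ rLZMMZrSZrS ⇒ rrZMMZrSZrS ⇒ rrsMMZrSZrS ⇒ rrsysMZrSZrS ⇒ rrsysysZrSZrS ⇒ rrsysyssrSZrS ⇒ rrsysyssrrZrS ⇒ rrsysyssrrsrS ⇒ rrsysyssrrsrr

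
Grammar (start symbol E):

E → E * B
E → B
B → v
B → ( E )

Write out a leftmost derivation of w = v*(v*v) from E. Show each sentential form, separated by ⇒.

E ⇒ E*B   [E → E * B]
E*B ⇒ B*B   [E → B]
B*B ⇒ v*B   [B → v]
v*B ⇒ v*(E)   [B → ( E )]
v*(E) ⇒ v*(E*B)   [E → E * B]
v*(E*B) ⇒ v*(B*B)   [E → B]
v*(B*B) ⇒ v*(v*B)   [B → v]
v*(v*B) ⇒ v*(v*v)   [B → v]

E⇒E*B⇒B*B⇒v*B⇒v*(E)⇒v*(E*B)⇒v*(B*B)⇒v*(v*B)⇒v*(v*v)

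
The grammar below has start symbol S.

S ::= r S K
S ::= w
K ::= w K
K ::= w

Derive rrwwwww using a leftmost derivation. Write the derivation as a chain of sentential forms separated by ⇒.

S ⇒ rSK   [S ::= r S K]
rSK ⇒ rrSKK   [S ::= r S K]
rrSKK ⇒ rrwKK   [S ::= w]
rrwKK ⇒ rrwwKK   [K ::= w K]
rrwwKK ⇒ rrwwwKK   [K ::= w K]
rrwwwKK ⇒ rrwwwwK   [K ::= w]
rrwwwwK ⇒ rrwwwww   [K ::= w]

S⇒rSK⇒rrSKK⇒rrwKK⇒rrwwKK⇒rrwwwKK⇒rrwwwwK⇒rrwwwww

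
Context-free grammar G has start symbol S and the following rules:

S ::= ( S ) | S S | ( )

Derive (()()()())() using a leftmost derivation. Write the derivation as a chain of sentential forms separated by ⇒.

S ⇒ SS   [S ::= S S]
SS ⇒ (S)S   [S ::= ( S )]
(S)S ⇒ (SS)S   [S ::= S S]
(SS)S ⇒ (SSS)S   [S ::= S S]
(SSS)S ⇒ (SSSS)S   [S ::= S S]
(SSSS)S ⇒ (()SSS)S   [S ::= ( )]
(()SSS)S ⇒ (()()SS)S   [S ::= ( )]
(()()SS)S ⇒ (()()()S)S   [S ::= ( )]
(()()()S)S ⇒ (()()()())S   [S ::= ( )]
(()()()())S ⇒ (()()()())()   [S ::= ( )]

S⇒SS⇒(S)S⇒(SS)S⇒(SSS)S⇒(SSSS)S⇒(()SSS)S⇒(()()SS)S⇒(()()()S)S⇒(()()()())S⇒(()()()())()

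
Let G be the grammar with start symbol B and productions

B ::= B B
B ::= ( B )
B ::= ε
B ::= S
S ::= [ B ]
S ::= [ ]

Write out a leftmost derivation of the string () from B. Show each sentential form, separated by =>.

B => BB => BBB => (B)BB => ()BB => ()B => ()

B => BB   [B ::= B B]
BB => BBB   [B ::= B B]
BBB => (B)BB   [B ::= ( B )]
(B)BB => ()BB   [B ::= ε]
()BB => ()B   [B ::= ε]
()B => ()   [B ::= ε]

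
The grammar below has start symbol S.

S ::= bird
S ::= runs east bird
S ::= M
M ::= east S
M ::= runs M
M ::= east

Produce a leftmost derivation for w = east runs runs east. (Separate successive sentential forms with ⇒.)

S ⇒ M   [S ::= M]
M ⇒ east S   [M ::= east S]
east S ⇒ east M   [S ::= M]
east M ⇒ east runs M   [M ::= runs M]
east runs M ⇒ east runs runs M   [M ::= runs M]
east runs runs M ⇒ east runs runs east   [M ::= east]

S ⇒ M ⇒ east S ⇒ east M ⇒ east runs M ⇒ east runs runs M ⇒ east runs runs east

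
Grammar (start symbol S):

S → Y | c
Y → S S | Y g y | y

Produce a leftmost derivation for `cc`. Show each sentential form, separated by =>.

S => Y => SS => cS => cc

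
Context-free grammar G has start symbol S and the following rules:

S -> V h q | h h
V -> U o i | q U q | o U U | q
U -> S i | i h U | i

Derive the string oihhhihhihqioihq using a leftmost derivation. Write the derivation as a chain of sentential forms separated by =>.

S=>Vhq=>Uoihq=>Sioihq=>Vhqioihq=>oUUhqioihq=>oihUUhqioihq=>oihSiUhqioihq=>oihhhiUhqioihq=>oihhhiSihqioihq=>oihhhihhihqioihq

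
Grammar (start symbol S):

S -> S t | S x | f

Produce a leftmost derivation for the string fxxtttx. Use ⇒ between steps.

S⇒Sx⇒Stx⇒Sttx⇒Stttx⇒Sxtttx⇒Sxxtttx⇒fxxtttx

S ⇒ Sx   [S -> S x]
Sx ⇒ Stx   [S -> S t]
Stx ⇒ Sttx   [S -> S t]
Sttx ⇒ Stttx   [S -> S t]
Stttx ⇒ Sxtttx   [S -> S x]
Sxtttx ⇒ Sxxtttx   [S -> S x]
Sxxtttx ⇒ fxxtttx   [S -> f]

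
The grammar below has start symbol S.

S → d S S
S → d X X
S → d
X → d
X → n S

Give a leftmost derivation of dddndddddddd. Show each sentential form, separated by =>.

S=>dSS=>ddXXS=>dddXS=>dddnSS=>dddndS=>dddnddSS=>dddndddSSS=>dddnddddSSSS=>dddndddddSSS=>dddnddddddSS=>dddndddddddS=>dddndddddddd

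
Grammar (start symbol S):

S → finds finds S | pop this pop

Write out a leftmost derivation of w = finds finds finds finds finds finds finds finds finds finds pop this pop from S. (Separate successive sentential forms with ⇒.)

S ⇒ finds finds S ⇒ finds finds finds finds S ⇒ finds finds finds finds finds finds S ⇒ finds finds finds finds finds finds finds finds S ⇒ finds finds finds finds finds finds finds finds finds finds S ⇒ finds finds finds finds finds finds finds finds finds finds pop this pop

S ⇒ finds finds S   [S → finds finds S]
finds finds S ⇒ finds finds finds finds S   [S → finds finds S]
finds finds finds finds S ⇒ finds finds finds finds finds finds S   [S → finds finds S]
finds finds finds finds finds finds S ⇒ finds finds finds finds finds finds finds finds S   [S → finds finds S]
finds finds finds finds finds finds finds finds S ⇒ finds finds finds finds finds finds finds finds finds finds S   [S → finds finds S]
finds finds finds finds finds finds finds finds finds finds S ⇒ finds finds finds finds finds finds finds finds finds finds pop this pop   [S → pop this pop]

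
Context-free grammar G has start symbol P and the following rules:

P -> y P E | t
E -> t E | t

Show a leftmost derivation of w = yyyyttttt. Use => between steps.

P => yPE   [P -> y P E]
yPE => yyPEE   [P -> y P E]
yyPEE => yyyPEEE   [P -> y P E]
yyyPEEE => yyyyPEEEE   [P -> y P E]
yyyyPEEEE => yyyytEEEE   [P -> t]
yyyytEEEE => yyyyttEEE   [E -> t]
yyyyttEEE => yyyytttEE   [E -> t]
yyyytttEE => yyyyttttE   [E -> t]
yyyyttttE => yyyyttttt   [E -> t]

P=>yPE=>yyPEE=>yyyPEEE=>yyyyPEEEE=>yyyytEEEE=>yyyyttEEE=>yyyytttEE=>yyyyttttE=>yyyyttttt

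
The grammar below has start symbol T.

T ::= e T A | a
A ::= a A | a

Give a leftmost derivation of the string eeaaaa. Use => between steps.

T=>eTA=>eeTAA=>eeaAA=>eeaaA=>eeaaaA=>eeaaaa

T => eTA   [T ::= e T A]
eTA => eeTAA   [T ::= e T A]
eeTAA => eeaAA   [T ::= a]
eeaAA => eeaaA   [A ::= a]
eeaaA => eeaaaA   [A ::= a A]
eeaaaA => eeaaaa   [A ::= a]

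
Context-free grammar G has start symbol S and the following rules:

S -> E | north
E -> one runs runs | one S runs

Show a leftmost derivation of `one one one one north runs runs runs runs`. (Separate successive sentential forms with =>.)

S => E   [S -> E]
E => one S runs   [E -> one S runs]
one S runs => one E runs   [S -> E]
one E runs => one one S runs runs   [E -> one S runs]
one one S runs runs => one one E runs runs   [S -> E]
one one E runs runs => one one one S runs runs runs   [E -> one S runs]
one one one S runs runs runs => one one one E runs runs runs   [S -> E]
one one one E runs runs runs => one one one one S runs runs runs runs   [E -> one S runs]
one one one one S runs runs runs runs => one one one one north runs runs runs runs   [S -> north]

S => E => one S runs => one E runs => one one S runs runs => one one E runs runs => one one one S runs runs runs => one one one E runs runs runs => one one one one S runs runs runs runs => one one one one north runs runs runs runs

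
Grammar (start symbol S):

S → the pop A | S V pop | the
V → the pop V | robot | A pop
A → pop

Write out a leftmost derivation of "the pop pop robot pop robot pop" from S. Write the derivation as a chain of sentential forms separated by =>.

S => S V pop => S V pop V pop => the pop A V pop V pop => the pop pop V pop V pop => the pop pop robot pop V pop => the pop pop robot pop robot pop

S => S V pop   [S → S V pop]
S V pop => S V pop V pop   [S → S V pop]
S V pop V pop => the pop A V pop V pop   [S → the pop A]
the pop A V pop V pop => the pop pop V pop V pop   [A → pop]
the pop pop V pop V pop => the pop pop robot pop V pop   [V → robot]
the pop pop robot pop V pop => the pop pop robot pop robot pop   [V → robot]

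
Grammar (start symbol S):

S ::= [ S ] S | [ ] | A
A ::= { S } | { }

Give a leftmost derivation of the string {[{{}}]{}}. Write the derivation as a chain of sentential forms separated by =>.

S => A   [S ::= A]
A => {S}   [A ::= { S }]
{S} => {[S]S}   [S ::= [ S ] S]
{[S]S} => {[A]S}   [S ::= A]
{[A]S} => {[{S}]S}   [A ::= { S }]
{[{S}]S} => {[{A}]S}   [S ::= A]
{[{A}]S} => {[{{}}]S}   [A ::= { }]
{[{{}}]S} => {[{{}}]A}   [S ::= A]
{[{{}}]A} => {[{{}}]{}}   [A ::= { }]

S => A => {S} => {[S]S} => {[A]S} => {[{S}]S} => {[{A}]S} => {[{{}}]S} => {[{{}}]A} => {[{{}}]{}}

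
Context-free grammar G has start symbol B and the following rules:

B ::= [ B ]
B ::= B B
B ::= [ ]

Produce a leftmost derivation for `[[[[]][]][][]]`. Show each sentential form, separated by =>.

B => [B] => [BB] => [BBB] => [[B]BB] => [[BB]BB] => [[[B]B]BB] => [[[[]]B]BB] => [[[[]][]]BB] => [[[[]][]][]B] => [[[[]][]][][]]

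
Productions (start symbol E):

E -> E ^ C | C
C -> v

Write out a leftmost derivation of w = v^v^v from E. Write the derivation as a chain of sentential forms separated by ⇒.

E ⇒ E^C ⇒ E^C^C ⇒ C^C^C ⇒ v^C^C ⇒ v^v^C ⇒ v^v^v

E ⇒ E^C   [E -> E ^ C]
E^C ⇒ E^C^C   [E -> E ^ C]
E^C^C ⇒ C^C^C   [E -> C]
C^C^C ⇒ v^C^C   [C -> v]
v^C^C ⇒ v^v^C   [C -> v]
v^v^C ⇒ v^v^v   [C -> v]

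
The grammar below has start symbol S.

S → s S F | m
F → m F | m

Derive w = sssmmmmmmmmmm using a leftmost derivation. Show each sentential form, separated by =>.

S => sSF => ssSFF => sssSFFF => sssmFFF => sssmmFF => sssmmmFF => sssmmmmFF => sssmmmmmFF => sssmmmmmmFF => sssmmmmmmmFF => sssmmmmmmmmFF => sssmmmmmmmmmF => sssmmmmmmmmmm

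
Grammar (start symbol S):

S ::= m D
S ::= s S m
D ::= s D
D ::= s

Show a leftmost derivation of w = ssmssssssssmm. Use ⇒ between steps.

S⇒sSm⇒ssSmm⇒ssmDmm⇒ssmsDmm⇒ssmssDmm⇒ssmsssDmm⇒ssmssssDmm⇒ssmsssssDmm⇒ssmssssssDmm⇒ssmsssssssDmm⇒ssmssssssssmm

S ⇒ sSm   [S ::= s S m]
sSm ⇒ ssSmm   [S ::= s S m]
ssSmm ⇒ ssmDmm   [S ::= m D]
ssmDmm ⇒ ssmsDmm   [D ::= s D]
ssmsDmm ⇒ ssmssDmm   [D ::= s D]
ssmssDmm ⇒ ssmsssDmm   [D ::= s D]
ssmsssDmm ⇒ ssmssssDmm   [D ::= s D]
ssmssssDmm ⇒ ssmsssssDmm   [D ::= s D]
ssmsssssDmm ⇒ ssmssssssDmm   [D ::= s D]
ssmssssssDmm ⇒ ssmsssssssDmm   [D ::= s D]
ssmsssssssDmm ⇒ ssmssssssssmm   [D ::= s]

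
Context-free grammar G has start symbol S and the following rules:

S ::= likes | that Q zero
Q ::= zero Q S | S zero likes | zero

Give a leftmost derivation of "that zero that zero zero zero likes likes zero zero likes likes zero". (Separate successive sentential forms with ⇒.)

S ⇒ that Q zero   [S ::= that Q zero]
that Q zero ⇒ that zero Q S zero   [Q ::= zero Q S]
that zero Q S zero ⇒ that zero S zero likes S zero   [Q ::= S zero likes]
that zero S zero likes S zero ⇒ that zero that Q zero zero likes S zero   [S ::= that Q zero]
that zero that Q zero zero likes S zero ⇒ that zero that zero Q S zero zero likes S zero   [Q ::= zero Q S]
that zero that zero Q S zero zero likes S zero ⇒ that zero that zero zero Q S S zero zero likes S zero   [Q ::= zero Q S]
that zero that zero zero Q S S zero zero likes S zero ⇒ that zero that zero zero zero S S zero zero likes S zero   [Q ::= zero]
that zero that zero zero zero S S zero zero likes S zero ⇒ that zero that zero zero zero likes S zero zero likes S zero   [S ::= likes]
that zero that zero zero zero likes S zero zero likes S zero ⇒ that zero that zero zero zero likes likes zero zero likes S zero   [S ::= likes]
that zero that zero zero zero likes likes zero zero likes S zero ⇒ that zero that zero zero zero likes likes zero zero likes likes zero   [S ::= likes]

S ⇒ that Q zero ⇒ that zero Q S zero ⇒ that zero S zero likes S zero ⇒ that zero that Q zero zero likes S zero ⇒ that zero that zero Q S zero zero likes S zero ⇒ that zero that zero zero Q S S zero zero likes S zero ⇒ that zero that zero zero zero S S zero zero likes S zero ⇒ that zero that zero zero zero likes S zero zero likes S zero ⇒ that zero that zero zero zero likes likes zero zero likes S zero ⇒ that zero that zero zero zero likes likes zero zero likes likes zero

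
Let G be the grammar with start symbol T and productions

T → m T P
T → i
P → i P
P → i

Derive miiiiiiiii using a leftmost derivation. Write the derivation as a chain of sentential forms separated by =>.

T=>mTP=>miP=>miiP=>miiiP=>miiiiP=>miiiiiP=>miiiiiiP=>miiiiiiiP=>miiiiiiiiP=>miiiiiiiii

T => mTP   [T → m T P]
mTP => miP   [T → i]
miP => miiP   [P → i P]
miiP => miiiP   [P → i P]
miiiP => miiiiP   [P → i P]
miiiiP => miiiiiP   [P → i P]
miiiiiP => miiiiiiP   [P → i P]
miiiiiiP => miiiiiiiP   [P → i P]
miiiiiiiP => miiiiiiiiP   [P → i P]
miiiiiiiiP => miiiiiiiii   [P → i]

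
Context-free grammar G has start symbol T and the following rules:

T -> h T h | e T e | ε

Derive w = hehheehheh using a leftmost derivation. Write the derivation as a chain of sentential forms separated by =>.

T => hTh   [T -> h T h]
hTh => heTeh   [T -> e T e]
heTeh => hehTheh   [T -> h T h]
hehTheh => hehhThheh   [T -> h T h]
hehhThheh => hehheTehheh   [T -> e T e]
hehheTehheh => hehheehheh   [T -> ε]

T=>hTh=>heTeh=>hehTheh=>hehhThheh=>hehheTehheh=>hehheehheh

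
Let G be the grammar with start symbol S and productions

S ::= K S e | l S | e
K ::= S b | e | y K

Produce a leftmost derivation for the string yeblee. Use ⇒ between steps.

S ⇒ KSe ⇒ yKSe ⇒ ySbSe ⇒ yebSe ⇒ yeblSe ⇒ yeblee

S ⇒ KSe   [S ::= K S e]
KSe ⇒ yKSe   [K ::= y K]
yKSe ⇒ ySbSe   [K ::= S b]
ySbSe ⇒ yebSe   [S ::= e]
yebSe ⇒ yeblSe   [S ::= l S]
yeblSe ⇒ yeblee   [S ::= e]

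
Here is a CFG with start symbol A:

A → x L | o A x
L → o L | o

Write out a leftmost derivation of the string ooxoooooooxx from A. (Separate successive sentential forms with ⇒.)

A⇒oAx⇒ooAxx⇒ooxLxx⇒ooxoLxx⇒ooxooLxx⇒ooxoooLxx⇒ooxooooLxx⇒ooxoooooLxx⇒ooxooooooLxx⇒ooxoooooooxx

A ⇒ oAx   [A → o A x]
oAx ⇒ ooAxx   [A → o A x]
ooAxx ⇒ ooxLxx   [A → x L]
ooxLxx ⇒ ooxoLxx   [L → o L]
ooxoLxx ⇒ ooxooLxx   [L → o L]
ooxooLxx ⇒ ooxoooLxx   [L → o L]
ooxoooLxx ⇒ ooxooooLxx   [L → o L]
ooxooooLxx ⇒ ooxoooooLxx   [L → o L]
ooxoooooLxx ⇒ ooxooooooLxx   [L → o L]
ooxooooooLxx ⇒ ooxoooooooxx   [L → o]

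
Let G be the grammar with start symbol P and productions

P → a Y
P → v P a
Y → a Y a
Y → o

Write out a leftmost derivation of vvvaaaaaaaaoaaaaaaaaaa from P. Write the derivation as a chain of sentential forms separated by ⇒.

P ⇒ vPa ⇒ vvPaa ⇒ vvvPaaa ⇒ vvvaYaaa ⇒ vvvaaYaaaa ⇒ vvvaaaYaaaaa ⇒ vvvaaaaYaaaaaa ⇒ vvvaaaaaYaaaaaaa ⇒ vvvaaaaaaYaaaaaaaa ⇒ vvvaaaaaaaYaaaaaaaaa ⇒ vvvaaaaaaaaYaaaaaaaaaa ⇒ vvvaaaaaaaaoaaaaaaaaaa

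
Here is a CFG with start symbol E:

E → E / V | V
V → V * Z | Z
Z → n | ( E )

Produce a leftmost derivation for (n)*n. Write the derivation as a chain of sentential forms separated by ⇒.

E ⇒ V   [E → V]
V ⇒ V*Z   [V → V * Z]
V*Z ⇒ Z*Z   [V → Z]
Z*Z ⇒ (E)*Z   [Z → ( E )]
(E)*Z ⇒ (V)*Z   [E → V]
(V)*Z ⇒ (Z)*Z   [V → Z]
(Z)*Z ⇒ (n)*Z   [Z → n]
(n)*Z ⇒ (n)*n   [Z → n]

E ⇒ V ⇒ V*Z ⇒ Z*Z ⇒ (E)*Z ⇒ (V)*Z ⇒ (Z)*Z ⇒ (n)*Z ⇒ (n)*n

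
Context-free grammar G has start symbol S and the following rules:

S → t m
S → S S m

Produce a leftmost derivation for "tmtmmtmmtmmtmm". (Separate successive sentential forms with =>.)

S => SSm => SSmSm => SSmSmSm => SSmSmSmSm => tmSmSmSmSm => tmtmmSmSmSm => tmtmmtmmSmSm => tmtmmtmmtmmSm => tmtmmtmmtmmtmm

S => SSm   [S → S S m]
SSm => SSmSm   [S → S S m]
SSmSm => SSmSmSm   [S → S S m]
SSmSmSm => SSmSmSmSm   [S → S S m]
SSmSmSmSm => tmSmSmSmSm   [S → t m]
tmSmSmSmSm => tmtmmSmSmSm   [S → t m]
tmtmmSmSmSm => tmtmmtmmSmSm   [S → t m]
tmtmmtmmSmSm => tmtmmtmmtmmSm   [S → t m]
tmtmmtmmtmmSm => tmtmmtmmtmmtmm   [S → t m]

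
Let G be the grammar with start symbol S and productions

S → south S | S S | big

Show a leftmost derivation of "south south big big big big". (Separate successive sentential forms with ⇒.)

S ⇒ S S   [S → S S]
S S ⇒ south S S   [S → south S]
south S S ⇒ south south S S   [S → south S]
south south S S ⇒ south south big S   [S → big]
south south big S ⇒ south south big S S   [S → S S]
south south big S S ⇒ south south big S S S   [S → S S]
south south big S S S ⇒ south south big big S S   [S → big]
south south big big S S ⇒ south south big big big S   [S → big]
south south big big big S ⇒ south south big big big big   [S → big]

S ⇒ S S ⇒ south S S ⇒ south south S S ⇒ south south big S ⇒ south south big S S ⇒ south south big S S S ⇒ south south big big S S ⇒ south south big big big S ⇒ south south big big big big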